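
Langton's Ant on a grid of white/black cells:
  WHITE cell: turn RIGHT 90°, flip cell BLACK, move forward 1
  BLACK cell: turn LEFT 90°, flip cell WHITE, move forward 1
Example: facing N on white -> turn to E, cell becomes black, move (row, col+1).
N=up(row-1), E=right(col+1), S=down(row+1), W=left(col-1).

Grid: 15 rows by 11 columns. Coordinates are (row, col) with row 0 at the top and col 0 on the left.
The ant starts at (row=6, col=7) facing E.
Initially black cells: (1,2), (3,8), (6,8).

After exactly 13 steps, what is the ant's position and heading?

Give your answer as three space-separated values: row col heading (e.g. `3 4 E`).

Step 1: on WHITE (6,7): turn R to S, flip to black, move to (7,7). |black|=4
Step 2: on WHITE (7,7): turn R to W, flip to black, move to (7,6). |black|=5
Step 3: on WHITE (7,6): turn R to N, flip to black, move to (6,6). |black|=6
Step 4: on WHITE (6,6): turn R to E, flip to black, move to (6,7). |black|=7
Step 5: on BLACK (6,7): turn L to N, flip to white, move to (5,7). |black|=6
Step 6: on WHITE (5,7): turn R to E, flip to black, move to (5,8). |black|=7
Step 7: on WHITE (5,8): turn R to S, flip to black, move to (6,8). |black|=8
Step 8: on BLACK (6,8): turn L to E, flip to white, move to (6,9). |black|=7
Step 9: on WHITE (6,9): turn R to S, flip to black, move to (7,9). |black|=8
Step 10: on WHITE (7,9): turn R to W, flip to black, move to (7,8). |black|=9
Step 11: on WHITE (7,8): turn R to N, flip to black, move to (6,8). |black|=10
Step 12: on WHITE (6,8): turn R to E, flip to black, move to (6,9). |black|=11
Step 13: on BLACK (6,9): turn L to N, flip to white, move to (5,9). |black|=10

Answer: 5 9 N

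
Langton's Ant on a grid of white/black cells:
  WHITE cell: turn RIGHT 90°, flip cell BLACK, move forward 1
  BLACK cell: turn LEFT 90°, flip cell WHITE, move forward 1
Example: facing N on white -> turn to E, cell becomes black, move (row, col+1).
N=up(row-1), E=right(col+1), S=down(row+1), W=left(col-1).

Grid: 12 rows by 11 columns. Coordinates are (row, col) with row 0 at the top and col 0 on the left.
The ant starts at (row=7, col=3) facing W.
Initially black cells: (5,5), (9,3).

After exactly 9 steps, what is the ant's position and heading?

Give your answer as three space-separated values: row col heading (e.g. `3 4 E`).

Answer: 8 3 S

Derivation:
Step 1: on WHITE (7,3): turn R to N, flip to black, move to (6,3). |black|=3
Step 2: on WHITE (6,3): turn R to E, flip to black, move to (6,4). |black|=4
Step 3: on WHITE (6,4): turn R to S, flip to black, move to (7,4). |black|=5
Step 4: on WHITE (7,4): turn R to W, flip to black, move to (7,3). |black|=6
Step 5: on BLACK (7,3): turn L to S, flip to white, move to (8,3). |black|=5
Step 6: on WHITE (8,3): turn R to W, flip to black, move to (8,2). |black|=6
Step 7: on WHITE (8,2): turn R to N, flip to black, move to (7,2). |black|=7
Step 8: on WHITE (7,2): turn R to E, flip to black, move to (7,3). |black|=8
Step 9: on WHITE (7,3): turn R to S, flip to black, move to (8,3). |black|=9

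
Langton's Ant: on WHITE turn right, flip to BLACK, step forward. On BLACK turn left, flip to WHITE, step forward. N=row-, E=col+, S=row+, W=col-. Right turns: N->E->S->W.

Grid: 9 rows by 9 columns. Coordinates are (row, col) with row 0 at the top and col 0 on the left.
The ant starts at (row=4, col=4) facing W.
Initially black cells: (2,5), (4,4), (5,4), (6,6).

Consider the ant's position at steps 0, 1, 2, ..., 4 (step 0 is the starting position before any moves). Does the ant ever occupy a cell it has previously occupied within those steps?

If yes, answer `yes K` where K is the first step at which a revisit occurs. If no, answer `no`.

Step 1: on BLACK (4,4): turn L to S, flip to white, move to (5,4). |black|=3 — new cell
Step 2: on BLACK (5,4): turn L to E, flip to white, move to (5,5). |black|=2 — new cell
Step 3: on WHITE (5,5): turn R to S, flip to black, move to (6,5). |black|=3 — new cell
Step 4: on WHITE (6,5): turn R to W, flip to black, move to (6,4). |black|=4 — new cell
No revisit within 4 steps.

Answer: no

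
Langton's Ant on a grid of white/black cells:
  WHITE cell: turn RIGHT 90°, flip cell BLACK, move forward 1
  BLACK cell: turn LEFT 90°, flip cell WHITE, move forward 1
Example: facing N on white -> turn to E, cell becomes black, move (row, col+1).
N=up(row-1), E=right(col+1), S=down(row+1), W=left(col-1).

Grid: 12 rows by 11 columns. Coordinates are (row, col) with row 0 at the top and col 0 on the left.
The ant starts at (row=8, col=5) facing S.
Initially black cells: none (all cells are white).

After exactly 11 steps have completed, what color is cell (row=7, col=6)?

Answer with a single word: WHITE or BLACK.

Answer: BLACK

Derivation:
Step 1: on WHITE (8,5): turn R to W, flip to black, move to (8,4). |black|=1
Step 2: on WHITE (8,4): turn R to N, flip to black, move to (7,4). |black|=2
Step 3: on WHITE (7,4): turn R to E, flip to black, move to (7,5). |black|=3
Step 4: on WHITE (7,5): turn R to S, flip to black, move to (8,5). |black|=4
Step 5: on BLACK (8,5): turn L to E, flip to white, move to (8,6). |black|=3
Step 6: on WHITE (8,6): turn R to S, flip to black, move to (9,6). |black|=4
Step 7: on WHITE (9,6): turn R to W, flip to black, move to (9,5). |black|=5
Step 8: on WHITE (9,5): turn R to N, flip to black, move to (8,5). |black|=6
Step 9: on WHITE (8,5): turn R to E, flip to black, move to (8,6). |black|=7
Step 10: on BLACK (8,6): turn L to N, flip to white, move to (7,6). |black|=6
Step 11: on WHITE (7,6): turn R to E, flip to black, move to (7,7). |black|=7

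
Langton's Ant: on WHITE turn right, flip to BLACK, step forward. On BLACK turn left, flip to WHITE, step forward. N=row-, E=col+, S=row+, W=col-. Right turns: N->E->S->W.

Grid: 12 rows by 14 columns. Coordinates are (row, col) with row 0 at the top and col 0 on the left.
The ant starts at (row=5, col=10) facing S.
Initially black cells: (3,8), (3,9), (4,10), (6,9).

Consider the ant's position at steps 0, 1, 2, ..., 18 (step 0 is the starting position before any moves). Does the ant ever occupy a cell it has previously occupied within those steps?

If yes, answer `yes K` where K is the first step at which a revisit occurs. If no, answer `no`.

Answer: yes 7

Derivation:
Step 1: on WHITE (5,10): turn R to W, flip to black, move to (5,9). |black|=5 — new cell
Step 2: on WHITE (5,9): turn R to N, flip to black, move to (4,9). |black|=6 — new cell
Step 3: on WHITE (4,9): turn R to E, flip to black, move to (4,10). |black|=7 — new cell
Step 4: on BLACK (4,10): turn L to N, flip to white, move to (3,10). |black|=6 — new cell
Step 5: on WHITE (3,10): turn R to E, flip to black, move to (3,11). |black|=7 — new cell
Step 6: on WHITE (3,11): turn R to S, flip to black, move to (4,11). |black|=8 — new cell
Step 7: on WHITE (4,11): turn R to W, flip to black, move to (4,10). |black|=9 — REVISIT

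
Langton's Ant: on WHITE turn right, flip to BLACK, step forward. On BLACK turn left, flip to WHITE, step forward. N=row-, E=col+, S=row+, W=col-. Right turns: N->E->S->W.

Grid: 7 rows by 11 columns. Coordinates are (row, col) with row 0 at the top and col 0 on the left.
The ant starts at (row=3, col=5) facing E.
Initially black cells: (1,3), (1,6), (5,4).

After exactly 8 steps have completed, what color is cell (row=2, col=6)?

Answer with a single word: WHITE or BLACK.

Step 1: on WHITE (3,5): turn R to S, flip to black, move to (4,5). |black|=4
Step 2: on WHITE (4,5): turn R to W, flip to black, move to (4,4). |black|=5
Step 3: on WHITE (4,4): turn R to N, flip to black, move to (3,4). |black|=6
Step 4: on WHITE (3,4): turn R to E, flip to black, move to (3,5). |black|=7
Step 5: on BLACK (3,5): turn L to N, flip to white, move to (2,5). |black|=6
Step 6: on WHITE (2,5): turn R to E, flip to black, move to (2,6). |black|=7
Step 7: on WHITE (2,6): turn R to S, flip to black, move to (3,6). |black|=8
Step 8: on WHITE (3,6): turn R to W, flip to black, move to (3,5). |black|=9

Answer: BLACK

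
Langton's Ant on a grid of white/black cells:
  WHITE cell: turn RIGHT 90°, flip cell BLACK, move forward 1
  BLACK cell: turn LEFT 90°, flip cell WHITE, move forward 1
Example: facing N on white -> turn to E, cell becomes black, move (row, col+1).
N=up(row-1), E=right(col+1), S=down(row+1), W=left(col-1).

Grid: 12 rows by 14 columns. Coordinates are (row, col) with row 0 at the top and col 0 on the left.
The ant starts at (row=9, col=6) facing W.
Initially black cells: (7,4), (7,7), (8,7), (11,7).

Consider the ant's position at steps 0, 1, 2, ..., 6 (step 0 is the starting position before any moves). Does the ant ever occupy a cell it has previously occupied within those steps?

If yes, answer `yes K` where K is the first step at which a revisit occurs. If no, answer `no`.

Answer: no

Derivation:
Step 1: on WHITE (9,6): turn R to N, flip to black, move to (8,6). |black|=5 — new cell
Step 2: on WHITE (8,6): turn R to E, flip to black, move to (8,7). |black|=6 — new cell
Step 3: on BLACK (8,7): turn L to N, flip to white, move to (7,7). |black|=5 — new cell
Step 4: on BLACK (7,7): turn L to W, flip to white, move to (7,6). |black|=4 — new cell
Step 5: on WHITE (7,6): turn R to N, flip to black, move to (6,6). |black|=5 — new cell
Step 6: on WHITE (6,6): turn R to E, flip to black, move to (6,7). |black|=6 — new cell
No revisit within 6 steps.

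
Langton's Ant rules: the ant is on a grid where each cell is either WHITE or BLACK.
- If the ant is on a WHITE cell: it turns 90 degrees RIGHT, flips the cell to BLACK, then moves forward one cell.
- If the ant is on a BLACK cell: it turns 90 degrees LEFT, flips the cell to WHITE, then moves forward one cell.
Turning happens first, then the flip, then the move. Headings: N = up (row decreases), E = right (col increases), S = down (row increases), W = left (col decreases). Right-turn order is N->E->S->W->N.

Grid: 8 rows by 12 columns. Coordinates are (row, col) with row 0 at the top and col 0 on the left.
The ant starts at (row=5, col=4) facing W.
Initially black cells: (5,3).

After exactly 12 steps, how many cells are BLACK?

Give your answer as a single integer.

Answer: 9

Derivation:
Step 1: on WHITE (5,4): turn R to N, flip to black, move to (4,4). |black|=2
Step 2: on WHITE (4,4): turn R to E, flip to black, move to (4,5). |black|=3
Step 3: on WHITE (4,5): turn R to S, flip to black, move to (5,5). |black|=4
Step 4: on WHITE (5,5): turn R to W, flip to black, move to (5,4). |black|=5
Step 5: on BLACK (5,4): turn L to S, flip to white, move to (6,4). |black|=4
Step 6: on WHITE (6,4): turn R to W, flip to black, move to (6,3). |black|=5
Step 7: on WHITE (6,3): turn R to N, flip to black, move to (5,3). |black|=6
Step 8: on BLACK (5,3): turn L to W, flip to white, move to (5,2). |black|=5
Step 9: on WHITE (5,2): turn R to N, flip to black, move to (4,2). |black|=6
Step 10: on WHITE (4,2): turn R to E, flip to black, move to (4,3). |black|=7
Step 11: on WHITE (4,3): turn R to S, flip to black, move to (5,3). |black|=8
Step 12: on WHITE (5,3): turn R to W, flip to black, move to (5,2). |black|=9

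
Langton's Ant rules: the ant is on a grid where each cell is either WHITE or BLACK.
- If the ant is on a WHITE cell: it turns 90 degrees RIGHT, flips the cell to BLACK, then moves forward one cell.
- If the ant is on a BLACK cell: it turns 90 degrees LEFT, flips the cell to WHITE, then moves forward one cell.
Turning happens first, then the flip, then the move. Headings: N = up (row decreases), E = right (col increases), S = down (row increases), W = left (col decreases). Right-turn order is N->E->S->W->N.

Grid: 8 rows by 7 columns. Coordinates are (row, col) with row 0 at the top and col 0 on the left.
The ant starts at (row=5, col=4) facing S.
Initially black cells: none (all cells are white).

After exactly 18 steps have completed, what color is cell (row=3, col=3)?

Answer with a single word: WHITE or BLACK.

Answer: WHITE

Derivation:
Step 1: on WHITE (5,4): turn R to W, flip to black, move to (5,3). |black|=1
Step 2: on WHITE (5,3): turn R to N, flip to black, move to (4,3). |black|=2
Step 3: on WHITE (4,3): turn R to E, flip to black, move to (4,4). |black|=3
Step 4: on WHITE (4,4): turn R to S, flip to black, move to (5,4). |black|=4
Step 5: on BLACK (5,4): turn L to E, flip to white, move to (5,5). |black|=3
Step 6: on WHITE (5,5): turn R to S, flip to black, move to (6,5). |black|=4
Step 7: on WHITE (6,5): turn R to W, flip to black, move to (6,4). |black|=5
Step 8: on WHITE (6,4): turn R to N, flip to black, move to (5,4). |black|=6
Step 9: on WHITE (5,4): turn R to E, flip to black, move to (5,5). |black|=7
Step 10: on BLACK (5,5): turn L to N, flip to white, move to (4,5). |black|=6
Step 11: on WHITE (4,5): turn R to E, flip to black, move to (4,6). |black|=7
Step 12: on WHITE (4,6): turn R to S, flip to black, move to (5,6). |black|=8
Step 13: on WHITE (5,6): turn R to W, flip to black, move to (5,5). |black|=9
Step 14: on WHITE (5,5): turn R to N, flip to black, move to (4,5). |black|=10
Step 15: on BLACK (4,5): turn L to W, flip to white, move to (4,4). |black|=9
Step 16: on BLACK (4,4): turn L to S, flip to white, move to (5,4). |black|=8
Step 17: on BLACK (5,4): turn L to E, flip to white, move to (5,5). |black|=7
Step 18: on BLACK (5,5): turn L to N, flip to white, move to (4,5). |black|=6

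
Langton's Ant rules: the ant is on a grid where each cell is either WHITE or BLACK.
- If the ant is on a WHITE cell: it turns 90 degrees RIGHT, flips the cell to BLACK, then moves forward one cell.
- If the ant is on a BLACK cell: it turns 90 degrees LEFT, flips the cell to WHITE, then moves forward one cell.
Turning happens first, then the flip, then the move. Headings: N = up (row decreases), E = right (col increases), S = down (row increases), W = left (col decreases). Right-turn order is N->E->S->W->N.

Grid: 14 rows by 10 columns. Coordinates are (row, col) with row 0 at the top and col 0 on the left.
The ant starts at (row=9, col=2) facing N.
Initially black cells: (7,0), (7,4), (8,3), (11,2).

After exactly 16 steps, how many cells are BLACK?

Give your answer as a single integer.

Answer: 12

Derivation:
Step 1: on WHITE (9,2): turn R to E, flip to black, move to (9,3). |black|=5
Step 2: on WHITE (9,3): turn R to S, flip to black, move to (10,3). |black|=6
Step 3: on WHITE (10,3): turn R to W, flip to black, move to (10,2). |black|=7
Step 4: on WHITE (10,2): turn R to N, flip to black, move to (9,2). |black|=8
Step 5: on BLACK (9,2): turn L to W, flip to white, move to (9,1). |black|=7
Step 6: on WHITE (9,1): turn R to N, flip to black, move to (8,1). |black|=8
Step 7: on WHITE (8,1): turn R to E, flip to black, move to (8,2). |black|=9
Step 8: on WHITE (8,2): turn R to S, flip to black, move to (9,2). |black|=10
Step 9: on WHITE (9,2): turn R to W, flip to black, move to (9,1). |black|=11
Step 10: on BLACK (9,1): turn L to S, flip to white, move to (10,1). |black|=10
Step 11: on WHITE (10,1): turn R to W, flip to black, move to (10,0). |black|=11
Step 12: on WHITE (10,0): turn R to N, flip to black, move to (9,0). |black|=12
Step 13: on WHITE (9,0): turn R to E, flip to black, move to (9,1). |black|=13
Step 14: on WHITE (9,1): turn R to S, flip to black, move to (10,1). |black|=14
Step 15: on BLACK (10,1): turn L to E, flip to white, move to (10,2). |black|=13
Step 16: on BLACK (10,2): turn L to N, flip to white, move to (9,2). |black|=12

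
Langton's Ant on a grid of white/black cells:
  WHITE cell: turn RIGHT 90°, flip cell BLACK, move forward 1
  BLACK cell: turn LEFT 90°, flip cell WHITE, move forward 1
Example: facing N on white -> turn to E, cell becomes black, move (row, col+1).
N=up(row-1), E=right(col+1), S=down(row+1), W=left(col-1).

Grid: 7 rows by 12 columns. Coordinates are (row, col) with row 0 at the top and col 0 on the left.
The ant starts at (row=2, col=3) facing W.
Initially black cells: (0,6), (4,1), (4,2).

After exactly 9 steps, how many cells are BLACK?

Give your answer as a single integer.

Step 1: on WHITE (2,3): turn R to N, flip to black, move to (1,3). |black|=4
Step 2: on WHITE (1,3): turn R to E, flip to black, move to (1,4). |black|=5
Step 3: on WHITE (1,4): turn R to S, flip to black, move to (2,4). |black|=6
Step 4: on WHITE (2,4): turn R to W, flip to black, move to (2,3). |black|=7
Step 5: on BLACK (2,3): turn L to S, flip to white, move to (3,3). |black|=6
Step 6: on WHITE (3,3): turn R to W, flip to black, move to (3,2). |black|=7
Step 7: on WHITE (3,2): turn R to N, flip to black, move to (2,2). |black|=8
Step 8: on WHITE (2,2): turn R to E, flip to black, move to (2,3). |black|=9
Step 9: on WHITE (2,3): turn R to S, flip to black, move to (3,3). |black|=10

Answer: 10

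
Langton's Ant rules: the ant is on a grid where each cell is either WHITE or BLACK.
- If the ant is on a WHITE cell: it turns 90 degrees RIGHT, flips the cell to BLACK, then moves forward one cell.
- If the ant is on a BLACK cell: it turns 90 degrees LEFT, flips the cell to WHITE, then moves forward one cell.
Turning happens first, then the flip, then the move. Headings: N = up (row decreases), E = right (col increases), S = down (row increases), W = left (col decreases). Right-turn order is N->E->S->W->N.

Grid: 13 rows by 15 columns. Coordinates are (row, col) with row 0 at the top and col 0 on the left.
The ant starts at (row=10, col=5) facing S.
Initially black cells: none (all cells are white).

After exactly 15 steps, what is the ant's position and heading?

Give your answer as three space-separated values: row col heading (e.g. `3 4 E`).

Step 1: on WHITE (10,5): turn R to W, flip to black, move to (10,4). |black|=1
Step 2: on WHITE (10,4): turn R to N, flip to black, move to (9,4). |black|=2
Step 3: on WHITE (9,4): turn R to E, flip to black, move to (9,5). |black|=3
Step 4: on WHITE (9,5): turn R to S, flip to black, move to (10,5). |black|=4
Step 5: on BLACK (10,5): turn L to E, flip to white, move to (10,6). |black|=3
Step 6: on WHITE (10,6): turn R to S, flip to black, move to (11,6). |black|=4
Step 7: on WHITE (11,6): turn R to W, flip to black, move to (11,5). |black|=5
Step 8: on WHITE (11,5): turn R to N, flip to black, move to (10,5). |black|=6
Step 9: on WHITE (10,5): turn R to E, flip to black, move to (10,6). |black|=7
Step 10: on BLACK (10,6): turn L to N, flip to white, move to (9,6). |black|=6
Step 11: on WHITE (9,6): turn R to E, flip to black, move to (9,7). |black|=7
Step 12: on WHITE (9,7): turn R to S, flip to black, move to (10,7). |black|=8
Step 13: on WHITE (10,7): turn R to W, flip to black, move to (10,6). |black|=9
Step 14: on WHITE (10,6): turn R to N, flip to black, move to (9,6). |black|=10
Step 15: on BLACK (9,6): turn L to W, flip to white, move to (9,5). |black|=9

Answer: 9 5 W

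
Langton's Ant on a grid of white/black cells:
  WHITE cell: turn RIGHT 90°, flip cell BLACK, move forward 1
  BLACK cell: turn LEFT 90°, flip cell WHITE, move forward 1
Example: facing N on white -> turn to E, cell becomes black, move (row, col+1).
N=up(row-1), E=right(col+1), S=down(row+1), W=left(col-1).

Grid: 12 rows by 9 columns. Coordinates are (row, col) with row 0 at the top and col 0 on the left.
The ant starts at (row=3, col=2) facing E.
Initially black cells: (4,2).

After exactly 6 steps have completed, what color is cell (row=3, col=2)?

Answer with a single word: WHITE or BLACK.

Step 1: on WHITE (3,2): turn R to S, flip to black, move to (4,2). |black|=2
Step 2: on BLACK (4,2): turn L to E, flip to white, move to (4,3). |black|=1
Step 3: on WHITE (4,3): turn R to S, flip to black, move to (5,3). |black|=2
Step 4: on WHITE (5,3): turn R to W, flip to black, move to (5,2). |black|=3
Step 5: on WHITE (5,2): turn R to N, flip to black, move to (4,2). |black|=4
Step 6: on WHITE (4,2): turn R to E, flip to black, move to (4,3). |black|=5

Answer: BLACK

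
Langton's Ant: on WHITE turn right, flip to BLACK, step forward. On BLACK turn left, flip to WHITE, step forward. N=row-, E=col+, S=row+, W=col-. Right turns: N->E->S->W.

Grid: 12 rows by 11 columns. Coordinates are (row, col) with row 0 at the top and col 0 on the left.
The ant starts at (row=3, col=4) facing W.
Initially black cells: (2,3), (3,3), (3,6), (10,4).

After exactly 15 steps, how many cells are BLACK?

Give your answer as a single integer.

Step 1: on WHITE (3,4): turn R to N, flip to black, move to (2,4). |black|=5
Step 2: on WHITE (2,4): turn R to E, flip to black, move to (2,5). |black|=6
Step 3: on WHITE (2,5): turn R to S, flip to black, move to (3,5). |black|=7
Step 4: on WHITE (3,5): turn R to W, flip to black, move to (3,4). |black|=8
Step 5: on BLACK (3,4): turn L to S, flip to white, move to (4,4). |black|=7
Step 6: on WHITE (4,4): turn R to W, flip to black, move to (4,3). |black|=8
Step 7: on WHITE (4,3): turn R to N, flip to black, move to (3,3). |black|=9
Step 8: on BLACK (3,3): turn L to W, flip to white, move to (3,2). |black|=8
Step 9: on WHITE (3,2): turn R to N, flip to black, move to (2,2). |black|=9
Step 10: on WHITE (2,2): turn R to E, flip to black, move to (2,3). |black|=10
Step 11: on BLACK (2,3): turn L to N, flip to white, move to (1,3). |black|=9
Step 12: on WHITE (1,3): turn R to E, flip to black, move to (1,4). |black|=10
Step 13: on WHITE (1,4): turn R to S, flip to black, move to (2,4). |black|=11
Step 14: on BLACK (2,4): turn L to E, flip to white, move to (2,5). |black|=10
Step 15: on BLACK (2,5): turn L to N, flip to white, move to (1,5). |black|=9

Answer: 9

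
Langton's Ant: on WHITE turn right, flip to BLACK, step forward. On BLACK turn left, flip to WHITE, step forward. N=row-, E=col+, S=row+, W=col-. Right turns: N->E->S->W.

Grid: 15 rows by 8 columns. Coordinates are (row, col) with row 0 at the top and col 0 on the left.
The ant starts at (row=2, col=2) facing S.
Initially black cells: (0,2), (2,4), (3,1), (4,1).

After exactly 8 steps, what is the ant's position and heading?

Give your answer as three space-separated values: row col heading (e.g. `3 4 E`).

Step 1: on WHITE (2,2): turn R to W, flip to black, move to (2,1). |black|=5
Step 2: on WHITE (2,1): turn R to N, flip to black, move to (1,1). |black|=6
Step 3: on WHITE (1,1): turn R to E, flip to black, move to (1,2). |black|=7
Step 4: on WHITE (1,2): turn R to S, flip to black, move to (2,2). |black|=8
Step 5: on BLACK (2,2): turn L to E, flip to white, move to (2,3). |black|=7
Step 6: on WHITE (2,3): turn R to S, flip to black, move to (3,3). |black|=8
Step 7: on WHITE (3,3): turn R to W, flip to black, move to (3,2). |black|=9
Step 8: on WHITE (3,2): turn R to N, flip to black, move to (2,2). |black|=10

Answer: 2 2 N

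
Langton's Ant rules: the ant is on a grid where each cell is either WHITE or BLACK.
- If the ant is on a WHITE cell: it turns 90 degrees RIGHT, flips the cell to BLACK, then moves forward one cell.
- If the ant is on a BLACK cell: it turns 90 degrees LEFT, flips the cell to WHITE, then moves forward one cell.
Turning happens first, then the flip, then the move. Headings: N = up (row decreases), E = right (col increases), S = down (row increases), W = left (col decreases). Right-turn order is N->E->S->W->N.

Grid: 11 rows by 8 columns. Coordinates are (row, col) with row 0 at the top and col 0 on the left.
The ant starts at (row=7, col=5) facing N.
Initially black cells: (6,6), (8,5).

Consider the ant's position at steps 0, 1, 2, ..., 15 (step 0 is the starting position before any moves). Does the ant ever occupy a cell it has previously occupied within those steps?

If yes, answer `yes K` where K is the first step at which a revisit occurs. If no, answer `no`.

Answer: yes 7

Derivation:
Step 1: on WHITE (7,5): turn R to E, flip to black, move to (7,6). |black|=3 — new cell
Step 2: on WHITE (7,6): turn R to S, flip to black, move to (8,6). |black|=4 — new cell
Step 3: on WHITE (8,6): turn R to W, flip to black, move to (8,5). |black|=5 — new cell
Step 4: on BLACK (8,5): turn L to S, flip to white, move to (9,5). |black|=4 — new cell
Step 5: on WHITE (9,5): turn R to W, flip to black, move to (9,4). |black|=5 — new cell
Step 6: on WHITE (9,4): turn R to N, flip to black, move to (8,4). |black|=6 — new cell
Step 7: on WHITE (8,4): turn R to E, flip to black, move to (8,5). |black|=7 — REVISIT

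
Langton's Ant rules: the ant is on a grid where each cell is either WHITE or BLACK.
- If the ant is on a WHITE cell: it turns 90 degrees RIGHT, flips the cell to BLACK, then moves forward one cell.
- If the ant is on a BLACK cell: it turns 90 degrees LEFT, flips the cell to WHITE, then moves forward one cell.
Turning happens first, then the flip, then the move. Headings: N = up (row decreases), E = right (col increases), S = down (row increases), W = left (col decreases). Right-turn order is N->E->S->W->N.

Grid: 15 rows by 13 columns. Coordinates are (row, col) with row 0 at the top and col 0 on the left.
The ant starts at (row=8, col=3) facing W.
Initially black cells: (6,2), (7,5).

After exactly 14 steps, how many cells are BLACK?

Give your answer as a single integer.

Step 1: on WHITE (8,3): turn R to N, flip to black, move to (7,3). |black|=3
Step 2: on WHITE (7,3): turn R to E, flip to black, move to (7,4). |black|=4
Step 3: on WHITE (7,4): turn R to S, flip to black, move to (8,4). |black|=5
Step 4: on WHITE (8,4): turn R to W, flip to black, move to (8,3). |black|=6
Step 5: on BLACK (8,3): turn L to S, flip to white, move to (9,3). |black|=5
Step 6: on WHITE (9,3): turn R to W, flip to black, move to (9,2). |black|=6
Step 7: on WHITE (9,2): turn R to N, flip to black, move to (8,2). |black|=7
Step 8: on WHITE (8,2): turn R to E, flip to black, move to (8,3). |black|=8
Step 9: on WHITE (8,3): turn R to S, flip to black, move to (9,3). |black|=9
Step 10: on BLACK (9,3): turn L to E, flip to white, move to (9,4). |black|=8
Step 11: on WHITE (9,4): turn R to S, flip to black, move to (10,4). |black|=9
Step 12: on WHITE (10,4): turn R to W, flip to black, move to (10,3). |black|=10
Step 13: on WHITE (10,3): turn R to N, flip to black, move to (9,3). |black|=11
Step 14: on WHITE (9,3): turn R to E, flip to black, move to (9,4). |black|=12

Answer: 12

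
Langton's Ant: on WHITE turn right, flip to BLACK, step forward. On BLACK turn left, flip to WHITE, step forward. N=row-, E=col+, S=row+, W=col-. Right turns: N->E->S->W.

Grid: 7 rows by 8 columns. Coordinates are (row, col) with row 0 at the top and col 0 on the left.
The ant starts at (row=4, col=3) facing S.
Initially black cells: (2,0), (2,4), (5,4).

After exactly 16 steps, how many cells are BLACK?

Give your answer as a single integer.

Answer: 13

Derivation:
Step 1: on WHITE (4,3): turn R to W, flip to black, move to (4,2). |black|=4
Step 2: on WHITE (4,2): turn R to N, flip to black, move to (3,2). |black|=5
Step 3: on WHITE (3,2): turn R to E, flip to black, move to (3,3). |black|=6
Step 4: on WHITE (3,3): turn R to S, flip to black, move to (4,3). |black|=7
Step 5: on BLACK (4,3): turn L to E, flip to white, move to (4,4). |black|=6
Step 6: on WHITE (4,4): turn R to S, flip to black, move to (5,4). |black|=7
Step 7: on BLACK (5,4): turn L to E, flip to white, move to (5,5). |black|=6
Step 8: on WHITE (5,5): turn R to S, flip to black, move to (6,5). |black|=7
Step 9: on WHITE (6,5): turn R to W, flip to black, move to (6,4). |black|=8
Step 10: on WHITE (6,4): turn R to N, flip to black, move to (5,4). |black|=9
Step 11: on WHITE (5,4): turn R to E, flip to black, move to (5,5). |black|=10
Step 12: on BLACK (5,5): turn L to N, flip to white, move to (4,5). |black|=9
Step 13: on WHITE (4,5): turn R to E, flip to black, move to (4,6). |black|=10
Step 14: on WHITE (4,6): turn R to S, flip to black, move to (5,6). |black|=11
Step 15: on WHITE (5,6): turn R to W, flip to black, move to (5,5). |black|=12
Step 16: on WHITE (5,5): turn R to N, flip to black, move to (4,5). |black|=13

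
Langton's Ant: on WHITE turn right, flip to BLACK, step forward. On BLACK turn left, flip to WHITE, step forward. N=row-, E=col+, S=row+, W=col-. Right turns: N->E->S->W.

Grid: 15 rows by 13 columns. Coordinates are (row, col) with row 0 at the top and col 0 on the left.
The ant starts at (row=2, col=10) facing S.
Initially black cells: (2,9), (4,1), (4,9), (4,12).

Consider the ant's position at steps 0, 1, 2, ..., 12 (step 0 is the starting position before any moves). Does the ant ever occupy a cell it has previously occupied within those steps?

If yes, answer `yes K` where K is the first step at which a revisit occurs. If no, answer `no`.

Step 1: on WHITE (2,10): turn R to W, flip to black, move to (2,9). |black|=5 — new cell
Step 2: on BLACK (2,9): turn L to S, flip to white, move to (3,9). |black|=4 — new cell
Step 3: on WHITE (3,9): turn R to W, flip to black, move to (3,8). |black|=5 — new cell
Step 4: on WHITE (3,8): turn R to N, flip to black, move to (2,8). |black|=6 — new cell
Step 5: on WHITE (2,8): turn R to E, flip to black, move to (2,9). |black|=7 — REVISIT

Answer: yes 5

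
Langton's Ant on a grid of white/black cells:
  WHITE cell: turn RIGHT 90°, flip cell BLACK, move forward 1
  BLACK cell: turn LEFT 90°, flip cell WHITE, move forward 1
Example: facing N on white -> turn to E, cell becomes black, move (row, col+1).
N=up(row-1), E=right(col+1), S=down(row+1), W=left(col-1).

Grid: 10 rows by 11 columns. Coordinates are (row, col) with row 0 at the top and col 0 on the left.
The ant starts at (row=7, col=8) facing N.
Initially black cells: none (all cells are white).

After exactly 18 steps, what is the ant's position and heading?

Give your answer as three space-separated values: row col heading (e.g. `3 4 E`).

Step 1: on WHITE (7,8): turn R to E, flip to black, move to (7,9). |black|=1
Step 2: on WHITE (7,9): turn R to S, flip to black, move to (8,9). |black|=2
Step 3: on WHITE (8,9): turn R to W, flip to black, move to (8,8). |black|=3
Step 4: on WHITE (8,8): turn R to N, flip to black, move to (7,8). |black|=4
Step 5: on BLACK (7,8): turn L to W, flip to white, move to (7,7). |black|=3
Step 6: on WHITE (7,7): turn R to N, flip to black, move to (6,7). |black|=4
Step 7: on WHITE (6,7): turn R to E, flip to black, move to (6,8). |black|=5
Step 8: on WHITE (6,8): turn R to S, flip to black, move to (7,8). |black|=6
Step 9: on WHITE (7,8): turn R to W, flip to black, move to (7,7). |black|=7
Step 10: on BLACK (7,7): turn L to S, flip to white, move to (8,7). |black|=6
Step 11: on WHITE (8,7): turn R to W, flip to black, move to (8,6). |black|=7
Step 12: on WHITE (8,6): turn R to N, flip to black, move to (7,6). |black|=8
Step 13: on WHITE (7,6): turn R to E, flip to black, move to (7,7). |black|=9
Step 14: on WHITE (7,7): turn R to S, flip to black, move to (8,7). |black|=10
Step 15: on BLACK (8,7): turn L to E, flip to white, move to (8,8). |black|=9
Step 16: on BLACK (8,8): turn L to N, flip to white, move to (7,8). |black|=8
Step 17: on BLACK (7,8): turn L to W, flip to white, move to (7,7). |black|=7
Step 18: on BLACK (7,7): turn L to S, flip to white, move to (8,7). |black|=6

Answer: 8 7 S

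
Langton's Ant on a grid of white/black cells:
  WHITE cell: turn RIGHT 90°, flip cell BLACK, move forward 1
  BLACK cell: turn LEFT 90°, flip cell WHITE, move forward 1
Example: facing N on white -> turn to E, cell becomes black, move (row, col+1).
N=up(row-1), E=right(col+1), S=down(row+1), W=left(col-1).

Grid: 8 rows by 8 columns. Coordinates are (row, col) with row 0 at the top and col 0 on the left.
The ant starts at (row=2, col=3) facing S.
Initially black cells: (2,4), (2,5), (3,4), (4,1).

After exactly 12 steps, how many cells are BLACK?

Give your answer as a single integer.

Answer: 10

Derivation:
Step 1: on WHITE (2,3): turn R to W, flip to black, move to (2,2). |black|=5
Step 2: on WHITE (2,2): turn R to N, flip to black, move to (1,2). |black|=6
Step 3: on WHITE (1,2): turn R to E, flip to black, move to (1,3). |black|=7
Step 4: on WHITE (1,3): turn R to S, flip to black, move to (2,3). |black|=8
Step 5: on BLACK (2,3): turn L to E, flip to white, move to (2,4). |black|=7
Step 6: on BLACK (2,4): turn L to N, flip to white, move to (1,4). |black|=6
Step 7: on WHITE (1,4): turn R to E, flip to black, move to (1,5). |black|=7
Step 8: on WHITE (1,5): turn R to S, flip to black, move to (2,5). |black|=8
Step 9: on BLACK (2,5): turn L to E, flip to white, move to (2,6). |black|=7
Step 10: on WHITE (2,6): turn R to S, flip to black, move to (3,6). |black|=8
Step 11: on WHITE (3,6): turn R to W, flip to black, move to (3,5). |black|=9
Step 12: on WHITE (3,5): turn R to N, flip to black, move to (2,5). |black|=10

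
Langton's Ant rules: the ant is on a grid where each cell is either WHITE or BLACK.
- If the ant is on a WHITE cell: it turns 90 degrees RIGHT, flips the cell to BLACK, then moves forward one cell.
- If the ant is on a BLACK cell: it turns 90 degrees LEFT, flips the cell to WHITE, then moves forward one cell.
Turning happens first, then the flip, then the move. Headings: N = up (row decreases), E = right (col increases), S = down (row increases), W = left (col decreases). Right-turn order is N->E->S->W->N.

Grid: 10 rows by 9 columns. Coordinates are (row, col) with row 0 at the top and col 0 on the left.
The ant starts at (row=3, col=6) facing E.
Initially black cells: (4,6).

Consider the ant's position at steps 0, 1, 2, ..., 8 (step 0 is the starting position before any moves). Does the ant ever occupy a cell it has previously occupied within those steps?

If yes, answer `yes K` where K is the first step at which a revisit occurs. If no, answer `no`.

Step 1: on WHITE (3,6): turn R to S, flip to black, move to (4,6). |black|=2 — new cell
Step 2: on BLACK (4,6): turn L to E, flip to white, move to (4,7). |black|=1 — new cell
Step 3: on WHITE (4,7): turn R to S, flip to black, move to (5,7). |black|=2 — new cell
Step 4: on WHITE (5,7): turn R to W, flip to black, move to (5,6). |black|=3 — new cell
Step 5: on WHITE (5,6): turn R to N, flip to black, move to (4,6). |black|=4 — REVISIT

Answer: yes 5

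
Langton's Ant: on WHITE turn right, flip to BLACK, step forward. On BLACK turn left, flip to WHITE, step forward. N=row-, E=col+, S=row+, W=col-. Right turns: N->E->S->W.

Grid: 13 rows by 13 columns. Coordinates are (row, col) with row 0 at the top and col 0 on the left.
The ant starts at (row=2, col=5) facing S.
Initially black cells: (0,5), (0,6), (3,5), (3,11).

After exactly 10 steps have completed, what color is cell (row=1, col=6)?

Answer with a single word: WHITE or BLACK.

Step 1: on WHITE (2,5): turn R to W, flip to black, move to (2,4). |black|=5
Step 2: on WHITE (2,4): turn R to N, flip to black, move to (1,4). |black|=6
Step 3: on WHITE (1,4): turn R to E, flip to black, move to (1,5). |black|=7
Step 4: on WHITE (1,5): turn R to S, flip to black, move to (2,5). |black|=8
Step 5: on BLACK (2,5): turn L to E, flip to white, move to (2,6). |black|=7
Step 6: on WHITE (2,6): turn R to S, flip to black, move to (3,6). |black|=8
Step 7: on WHITE (3,6): turn R to W, flip to black, move to (3,5). |black|=9
Step 8: on BLACK (3,5): turn L to S, flip to white, move to (4,5). |black|=8
Step 9: on WHITE (4,5): turn R to W, flip to black, move to (4,4). |black|=9
Step 10: on WHITE (4,4): turn R to N, flip to black, move to (3,4). |black|=10

Answer: WHITE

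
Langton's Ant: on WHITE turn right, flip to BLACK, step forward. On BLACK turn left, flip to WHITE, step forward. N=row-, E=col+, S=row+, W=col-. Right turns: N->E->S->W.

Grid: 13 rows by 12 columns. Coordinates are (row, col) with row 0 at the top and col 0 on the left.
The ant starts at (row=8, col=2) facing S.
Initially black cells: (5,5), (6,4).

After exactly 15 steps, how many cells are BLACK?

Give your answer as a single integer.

Answer: 11

Derivation:
Step 1: on WHITE (8,2): turn R to W, flip to black, move to (8,1). |black|=3
Step 2: on WHITE (8,1): turn R to N, flip to black, move to (7,1). |black|=4
Step 3: on WHITE (7,1): turn R to E, flip to black, move to (7,2). |black|=5
Step 4: on WHITE (7,2): turn R to S, flip to black, move to (8,2). |black|=6
Step 5: on BLACK (8,2): turn L to E, flip to white, move to (8,3). |black|=5
Step 6: on WHITE (8,3): turn R to S, flip to black, move to (9,3). |black|=6
Step 7: on WHITE (9,3): turn R to W, flip to black, move to (9,2). |black|=7
Step 8: on WHITE (9,2): turn R to N, flip to black, move to (8,2). |black|=8
Step 9: on WHITE (8,2): turn R to E, flip to black, move to (8,3). |black|=9
Step 10: on BLACK (8,3): turn L to N, flip to white, move to (7,3). |black|=8
Step 11: on WHITE (7,3): turn R to E, flip to black, move to (7,4). |black|=9
Step 12: on WHITE (7,4): turn R to S, flip to black, move to (8,4). |black|=10
Step 13: on WHITE (8,4): turn R to W, flip to black, move to (8,3). |black|=11
Step 14: on WHITE (8,3): turn R to N, flip to black, move to (7,3). |black|=12
Step 15: on BLACK (7,3): turn L to W, flip to white, move to (7,2). |black|=11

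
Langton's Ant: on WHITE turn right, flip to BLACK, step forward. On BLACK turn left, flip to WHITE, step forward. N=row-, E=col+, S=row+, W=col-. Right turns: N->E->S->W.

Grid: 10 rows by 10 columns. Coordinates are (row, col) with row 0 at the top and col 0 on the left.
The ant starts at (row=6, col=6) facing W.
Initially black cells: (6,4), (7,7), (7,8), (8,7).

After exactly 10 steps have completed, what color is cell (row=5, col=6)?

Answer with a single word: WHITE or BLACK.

Step 1: on WHITE (6,6): turn R to N, flip to black, move to (5,6). |black|=5
Step 2: on WHITE (5,6): turn R to E, flip to black, move to (5,7). |black|=6
Step 3: on WHITE (5,7): turn R to S, flip to black, move to (6,7). |black|=7
Step 4: on WHITE (6,7): turn R to W, flip to black, move to (6,6). |black|=8
Step 5: on BLACK (6,6): turn L to S, flip to white, move to (7,6). |black|=7
Step 6: on WHITE (7,6): turn R to W, flip to black, move to (7,5). |black|=8
Step 7: on WHITE (7,5): turn R to N, flip to black, move to (6,5). |black|=9
Step 8: on WHITE (6,5): turn R to E, flip to black, move to (6,6). |black|=10
Step 9: on WHITE (6,6): turn R to S, flip to black, move to (7,6). |black|=11
Step 10: on BLACK (7,6): turn L to E, flip to white, move to (7,7). |black|=10

Answer: BLACK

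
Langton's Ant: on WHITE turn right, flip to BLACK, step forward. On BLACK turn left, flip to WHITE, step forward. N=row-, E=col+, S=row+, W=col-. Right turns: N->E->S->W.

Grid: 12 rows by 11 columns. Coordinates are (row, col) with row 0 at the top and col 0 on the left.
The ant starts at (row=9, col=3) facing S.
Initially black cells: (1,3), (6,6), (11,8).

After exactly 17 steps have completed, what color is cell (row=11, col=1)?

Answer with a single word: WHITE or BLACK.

Answer: WHITE

Derivation:
Step 1: on WHITE (9,3): turn R to W, flip to black, move to (9,2). |black|=4
Step 2: on WHITE (9,2): turn R to N, flip to black, move to (8,2). |black|=5
Step 3: on WHITE (8,2): turn R to E, flip to black, move to (8,3). |black|=6
Step 4: on WHITE (8,3): turn R to S, flip to black, move to (9,3). |black|=7
Step 5: on BLACK (9,3): turn L to E, flip to white, move to (9,4). |black|=6
Step 6: on WHITE (9,4): turn R to S, flip to black, move to (10,4). |black|=7
Step 7: on WHITE (10,4): turn R to W, flip to black, move to (10,3). |black|=8
Step 8: on WHITE (10,3): turn R to N, flip to black, move to (9,3). |black|=9
Step 9: on WHITE (9,3): turn R to E, flip to black, move to (9,4). |black|=10
Step 10: on BLACK (9,4): turn L to N, flip to white, move to (8,4). |black|=9
Step 11: on WHITE (8,4): turn R to E, flip to black, move to (8,5). |black|=10
Step 12: on WHITE (8,5): turn R to S, flip to black, move to (9,5). |black|=11
Step 13: on WHITE (9,5): turn R to W, flip to black, move to (9,4). |black|=12
Step 14: on WHITE (9,4): turn R to N, flip to black, move to (8,4). |black|=13
Step 15: on BLACK (8,4): turn L to W, flip to white, move to (8,3). |black|=12
Step 16: on BLACK (8,3): turn L to S, flip to white, move to (9,3). |black|=11
Step 17: on BLACK (9,3): turn L to E, flip to white, move to (9,4). |black|=10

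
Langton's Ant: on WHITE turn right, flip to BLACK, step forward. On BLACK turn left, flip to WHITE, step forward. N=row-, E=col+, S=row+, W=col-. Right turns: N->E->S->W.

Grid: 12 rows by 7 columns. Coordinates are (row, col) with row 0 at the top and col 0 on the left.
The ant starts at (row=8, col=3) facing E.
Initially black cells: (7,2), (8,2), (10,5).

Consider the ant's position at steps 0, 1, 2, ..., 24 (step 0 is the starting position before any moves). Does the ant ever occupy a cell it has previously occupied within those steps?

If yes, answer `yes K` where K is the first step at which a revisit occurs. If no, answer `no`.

Answer: yes 10

Derivation:
Step 1: on WHITE (8,3): turn R to S, flip to black, move to (9,3). |black|=4 — new cell
Step 2: on WHITE (9,3): turn R to W, flip to black, move to (9,2). |black|=5 — new cell
Step 3: on WHITE (9,2): turn R to N, flip to black, move to (8,2). |black|=6 — new cell
Step 4: on BLACK (8,2): turn L to W, flip to white, move to (8,1). |black|=5 — new cell
Step 5: on WHITE (8,1): turn R to N, flip to black, move to (7,1). |black|=6 — new cell
Step 6: on WHITE (7,1): turn R to E, flip to black, move to (7,2). |black|=7 — new cell
Step 7: on BLACK (7,2): turn L to N, flip to white, move to (6,2). |black|=6 — new cell
Step 8: on WHITE (6,2): turn R to E, flip to black, move to (6,3). |black|=7 — new cell
Step 9: on WHITE (6,3): turn R to S, flip to black, move to (7,3). |black|=8 — new cell
Step 10: on WHITE (7,3): turn R to W, flip to black, move to (7,2). |black|=9 — REVISIT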